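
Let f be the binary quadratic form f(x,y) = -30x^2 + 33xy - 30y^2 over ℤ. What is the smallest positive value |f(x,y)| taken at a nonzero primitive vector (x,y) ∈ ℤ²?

translate: b→27 (≡-33 mod 60), so (30,-33,30)→(30,27,27)
flip: (30,27,27)→(27,-27,30)
translate: b→27 (≡-27 mod 54), so (27,-27,30)→(27,27,30)
reduced (well bottom): (27,27,30) with a≤c, −a<b≤a
well minimum |f| = |-27| = 27 (negative-definite)

27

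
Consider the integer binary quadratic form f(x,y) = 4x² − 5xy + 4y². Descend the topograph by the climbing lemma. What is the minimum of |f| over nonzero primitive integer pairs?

translate: b→3 (≡-5 mod 8), so (4,-5,4)→(4,3,3)
flip: (4,3,3)→(3,-3,4)
translate: b→3 (≡-3 mod 6), so (3,-3,4)→(3,3,4)
reduced (well bottom): (3,3,4) with a≤c, −a<b≤a
well minimum = a = 3

3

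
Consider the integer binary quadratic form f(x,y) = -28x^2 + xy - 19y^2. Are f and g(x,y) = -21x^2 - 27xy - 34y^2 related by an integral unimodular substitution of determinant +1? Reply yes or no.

D₁ = -2127, D₂ = -2127
f is negative-definite; reduce −f:
−f: flip: (28,-1,19)→(19,1,28)
−f: reduced (well bottom): (19,1,28) with a≤c, −a<b≤a
flip sign back: reduced form of f is (-19,-1,-28)
g is negative-definite; reduce −g:
−g: translate: b→-15 (≡27 mod 42), so (21,27,34)→(21,-15,28)
−g: reduced (well bottom): (21,-15,28) with a≤c, −a<b≤a
flip sign back: reduced form of g is (-21,15,-28)
reduced forms (-19, -1, -28) vs (-21, 15, -28) ⇒ inequivalent

no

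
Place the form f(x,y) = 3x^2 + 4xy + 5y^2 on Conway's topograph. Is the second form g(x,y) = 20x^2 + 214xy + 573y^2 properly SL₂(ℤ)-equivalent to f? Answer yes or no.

D₁ = -44, D₂ = -44
f: translate: b→-2 (≡4 mod 6), so (3,4,5)→(3,-2,4)
f: reduced (well bottom): (3,-2,4) with a≤c, −a<b≤a
g: translate: b→14 (≡214 mod 40), so (20,214,573)→(20,14,3)
g: flip: (20,14,3)→(3,-14,20)
g: translate: b→-2 (≡-14 mod 6), so (3,-14,20)→(3,-2,4)
g: reduced (well bottom): (3,-2,4) with a≤c, −a<b≤a
reduced forms (3, -2, 4) vs (3, -2, 4) ⇒ equivalent

yes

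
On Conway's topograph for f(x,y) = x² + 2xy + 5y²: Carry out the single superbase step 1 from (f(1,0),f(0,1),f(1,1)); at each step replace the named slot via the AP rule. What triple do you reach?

start (1,5,8) = (f(1,0),f(0,1),f(1,1))
replace slot 1: 2·(5+8) − 1 = 25 → (25,5,8)

25,5,8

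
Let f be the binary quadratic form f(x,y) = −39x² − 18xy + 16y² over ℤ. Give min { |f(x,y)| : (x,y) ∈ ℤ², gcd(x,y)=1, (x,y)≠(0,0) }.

descent: ρ → (16,50,-5)  [lands on river]
river: ρ → (-5,50,16)
river: ρ → (16,46,-11)
river: ρ → (-11,42,24)
river: ρ → (24,6,-29)
river: ρ → (-29,52,1)
river: ρ → (1,52,-29)
river: ρ → (-29,6,24)
river: ρ → (24,42,-11)
river: ρ → (-11,46,16)
closes: descent 1, river 10
min |a| on river = 1

1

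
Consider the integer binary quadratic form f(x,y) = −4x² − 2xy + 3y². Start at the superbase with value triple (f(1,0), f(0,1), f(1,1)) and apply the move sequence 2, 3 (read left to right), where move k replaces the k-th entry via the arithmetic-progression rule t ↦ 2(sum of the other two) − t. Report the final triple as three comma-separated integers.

start (-4,3,-3) = (f(1,0),f(0,1),f(1,1))
replace slot 2: 2·((-4)+(-3)) − 3 = -17 → (-4,-17,-3)
replace slot 3: 2·((-4)+(-17)) − (-3) = -39 → (-4,-17,-39)

-4,-17,-39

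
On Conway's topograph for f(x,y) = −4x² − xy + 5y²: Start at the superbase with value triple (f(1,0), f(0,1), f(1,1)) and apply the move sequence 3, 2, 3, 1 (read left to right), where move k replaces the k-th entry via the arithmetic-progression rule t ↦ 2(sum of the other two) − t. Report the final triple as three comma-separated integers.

start (-4,5,0) = (f(1,0),f(0,1),f(1,1))
replace slot 3: 2·((-4)+5) − 0 = 2 → (-4,5,2)
replace slot 2: 2·((-4)+2) − 5 = -9 → (-4,-9,2)
replace slot 3: 2·((-4)+(-9)) − 2 = -28 → (-4,-9,-28)
replace slot 1: 2·((-9)+(-28)) − (-4) = -70 → (-70,-9,-28)

-70,-9,-28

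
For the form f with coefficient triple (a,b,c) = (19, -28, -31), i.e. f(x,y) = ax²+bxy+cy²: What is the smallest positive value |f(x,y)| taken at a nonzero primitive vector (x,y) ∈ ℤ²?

descent: ρ → (-31,28,19)  [lands on river]
river: ρ → (19,48,-11)
river: ρ → (-11,40,35)
river: ρ → (35,30,-16)
river: ρ → (-16,34,31)
river: ρ → (31,28,-19)
river: ρ → (-19,48,11)
river: ρ → (11,40,-35)
river: ρ → (-35,30,16)
river: ρ → (16,34,-31)
closes: descent 1, river 10
min |a| on river = 11

11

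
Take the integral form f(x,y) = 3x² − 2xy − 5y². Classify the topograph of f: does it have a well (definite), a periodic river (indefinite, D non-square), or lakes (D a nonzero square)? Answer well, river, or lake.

D = b²−4ac = (-2)² − 4·3·(-5) = 64
D = 8² is a perfect square ⇒ form factors over ℤ ⇒ lakes

lake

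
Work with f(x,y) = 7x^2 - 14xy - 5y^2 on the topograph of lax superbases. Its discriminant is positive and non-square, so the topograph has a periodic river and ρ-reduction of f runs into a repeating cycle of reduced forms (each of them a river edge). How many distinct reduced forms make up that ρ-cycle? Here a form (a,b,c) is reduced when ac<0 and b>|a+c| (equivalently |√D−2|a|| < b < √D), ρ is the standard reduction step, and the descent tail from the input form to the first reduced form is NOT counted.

D = 336, ⌊√D⌋ = 18
descent: ρ → (-5,14,7)  [lands on river]
river: ρ → (7,14,-5)
river: ρ → (-5,16,4)
river: ρ → (4,16,-5)
ρ-cycle length = 4 (tail of 1 descent step not counted)

4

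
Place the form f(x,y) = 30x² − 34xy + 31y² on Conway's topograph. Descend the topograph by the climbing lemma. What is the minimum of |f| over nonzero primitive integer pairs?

translate: b→26 (≡-34 mod 60), so (30,-34,31)→(30,26,27)
flip: (30,26,27)→(27,-26,30)
reduced (well bottom): (27,-26,30) with a≤c, −a<b≤a
well minimum = a = 27

27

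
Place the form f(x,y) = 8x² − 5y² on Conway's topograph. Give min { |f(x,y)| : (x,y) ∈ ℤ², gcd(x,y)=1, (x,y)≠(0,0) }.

descent: ρ → (-5,10,3)  [lands on river]
river: ρ → (3,8,-8)
river: ρ → (-8,8,3)
river: ρ → (3,10,-5)
closes: descent 1, river 4
min |a| on river = 3

3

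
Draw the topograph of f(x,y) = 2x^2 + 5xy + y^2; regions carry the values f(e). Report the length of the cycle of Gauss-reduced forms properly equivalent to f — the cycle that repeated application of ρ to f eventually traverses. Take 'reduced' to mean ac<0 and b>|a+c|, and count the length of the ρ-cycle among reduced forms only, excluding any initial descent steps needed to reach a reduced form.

D = 17, ⌊√D⌋ = 4
descent: ρ → (1,3,-2)  [lands on river]
river: ρ → (-2,1,2)
river: ρ → (2,3,-1)
river: ρ → (-1,3,2)
river: ρ → (2,1,-2)
river: ρ → (-2,3,1)
ρ-cycle length = 6 (tail of 1 descent step not counted)

6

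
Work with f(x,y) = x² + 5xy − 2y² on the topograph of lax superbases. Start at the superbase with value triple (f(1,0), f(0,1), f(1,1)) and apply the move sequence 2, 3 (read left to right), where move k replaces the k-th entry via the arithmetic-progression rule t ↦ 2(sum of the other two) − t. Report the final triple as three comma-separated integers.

start (1,-2,4) = (f(1,0),f(0,1),f(1,1))
replace slot 2: 2·(1+4) − (-2) = 12 → (1,12,4)
replace slot 3: 2·(1+12) − 4 = 22 → (1,12,22)

1,12,22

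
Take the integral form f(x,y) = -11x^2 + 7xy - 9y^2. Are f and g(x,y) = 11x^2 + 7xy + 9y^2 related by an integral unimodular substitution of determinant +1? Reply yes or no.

D₁ = -347, D₂ = -347
f is negative-definite; reduce −f:
−f: flip: (11,-7,9)→(9,7,11)
−f: reduced (well bottom): (9,7,11) with a≤c, −a<b≤a
flip sign back: reduced form of f is (-9,-7,-11)
g: flip: (11,7,9)→(9,-7,11)
g: reduced (well bottom): (9,-7,11) with a≤c, −a<b≤a
reduced forms (-9, -7, -11) vs (9, -7, 11) ⇒ inequivalent

no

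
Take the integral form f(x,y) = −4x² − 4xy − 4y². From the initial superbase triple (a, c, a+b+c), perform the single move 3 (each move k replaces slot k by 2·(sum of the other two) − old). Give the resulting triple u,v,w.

start (-4,-4,-12) = (f(1,0),f(0,1),f(1,1))
replace slot 3: 2·((-4)+(-4)) − (-12) = -4 → (-4,-4,-4)

-4,-4,-4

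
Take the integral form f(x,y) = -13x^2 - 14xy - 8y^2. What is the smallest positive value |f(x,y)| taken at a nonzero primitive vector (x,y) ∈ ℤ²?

translate: b→-12 (≡14 mod 26), so (13,14,8)→(13,-12,7)
flip: (13,-12,7)→(7,12,13)
translate: b→-2 (≡12 mod 14), so (7,12,13)→(7,-2,8)
reduced (well bottom): (7,-2,8) with a≤c, −a<b≤a
well minimum |f| = |-7| = 7 (negative-definite)

7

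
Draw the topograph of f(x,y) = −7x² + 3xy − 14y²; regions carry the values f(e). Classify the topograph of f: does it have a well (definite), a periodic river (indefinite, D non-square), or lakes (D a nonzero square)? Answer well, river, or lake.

D = b²−4ac = 3² − 4·(-7)·(-14) = -383
D < 0 ⇒ definite ⇒ every region one sign ⇒ single well

well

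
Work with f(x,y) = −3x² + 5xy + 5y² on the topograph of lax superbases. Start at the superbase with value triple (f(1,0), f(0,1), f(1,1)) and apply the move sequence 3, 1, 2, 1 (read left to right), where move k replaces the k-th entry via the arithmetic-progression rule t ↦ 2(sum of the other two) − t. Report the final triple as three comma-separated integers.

start (-3,5,7) = (f(1,0),f(0,1),f(1,1))
replace slot 3: 2·((-3)+5) − 7 = -3 → (-3,5,-3)
replace slot 1: 2·(5+(-3)) − (-3) = 7 → (7,5,-3)
replace slot 2: 2·(7+(-3)) − 5 = 3 → (7,3,-3)
replace slot 1: 2·(3+(-3)) − 7 = -7 → (-7,3,-3)

-7,3,-3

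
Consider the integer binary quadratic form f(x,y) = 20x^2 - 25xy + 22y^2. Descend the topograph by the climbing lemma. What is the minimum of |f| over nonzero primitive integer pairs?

translate: b→15 (≡-25 mod 40), so (20,-25,22)→(20,15,17)
flip: (20,15,17)→(17,-15,20)
reduced (well bottom): (17,-15,20) with a≤c, −a<b≤a
well minimum = a = 17

17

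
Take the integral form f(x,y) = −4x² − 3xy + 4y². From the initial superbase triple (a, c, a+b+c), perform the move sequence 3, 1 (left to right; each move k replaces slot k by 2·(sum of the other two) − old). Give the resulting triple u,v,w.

start (-4,4,-3) = (f(1,0),f(0,1),f(1,1))
replace slot 3: 2·((-4)+4) − (-3) = 3 → (-4,4,3)
replace slot 1: 2·(4+3) − (-4) = 18 → (18,4,3)

18,4,3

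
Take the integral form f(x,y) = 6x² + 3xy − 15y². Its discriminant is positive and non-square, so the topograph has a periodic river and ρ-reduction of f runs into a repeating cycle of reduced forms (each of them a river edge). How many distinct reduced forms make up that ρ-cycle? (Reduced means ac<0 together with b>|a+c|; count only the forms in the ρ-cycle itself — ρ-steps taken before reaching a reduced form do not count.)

D = 369, ⌊√D⌋ = 19
descent: ρ → (-15,-3,6)
descent: ρ → (6,15,-6)  [lands on river]
river: ρ → (-6,9,12)
river: ρ → (12,15,-3)
river: ρ → (-3,15,12)
river: ρ → (12,9,-6)
river: ρ → (-6,15,6)
river: ρ → (6,9,-12)
river: ρ → (-12,15,3)
river: ρ → (3,15,-12)
river: ρ → (-12,9,6)
ρ-cycle length = 10 (tail of 2 descent steps not counted)

10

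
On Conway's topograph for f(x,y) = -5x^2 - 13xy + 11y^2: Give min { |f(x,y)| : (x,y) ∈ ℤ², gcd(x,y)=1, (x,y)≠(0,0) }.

descent: ρ → (11,13,-5)  [lands on river]
river: ρ → (-5,17,5)
river: ρ → (5,13,-11)
river: ρ → (-11,9,7)
river: ρ → (7,19,-1)
river: ρ → (-1,19,7)
river: ρ → (7,9,-11)
river: ρ → (-11,13,5)
river: ρ → (5,17,-5)
river: ρ → (-5,13,11)
river: ρ → (11,9,-7)
river: ρ → (-7,19,1)
river: ρ → (1,19,-7)
river: ρ → (-7,9,11)
closes: descent 1, river 14
min |a| on river = 1

1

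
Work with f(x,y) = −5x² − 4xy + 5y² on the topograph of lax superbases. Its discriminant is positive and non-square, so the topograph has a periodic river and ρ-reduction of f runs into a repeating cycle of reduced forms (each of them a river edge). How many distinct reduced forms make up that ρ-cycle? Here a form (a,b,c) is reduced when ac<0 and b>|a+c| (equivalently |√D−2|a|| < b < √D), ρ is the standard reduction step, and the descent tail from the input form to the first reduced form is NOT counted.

D = 116, ⌊√D⌋ = 10
descent: ρ → (5,4,-5)  [lands on river]
river: ρ → (-5,6,4)
river: ρ → (4,10,-1)
river: ρ → (-1,10,4)
river: ρ → (4,6,-5)
river: ρ → (-5,4,5)
river: ρ → (5,6,-4)
river: ρ → (-4,10,1)
river: ρ → (1,10,-4)
river: ρ → (-4,6,5)
ρ-cycle length = 10 (tail of 1 descent step not counted)

10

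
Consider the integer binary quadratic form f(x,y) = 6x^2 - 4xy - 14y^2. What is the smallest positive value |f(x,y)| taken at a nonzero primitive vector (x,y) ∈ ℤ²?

descent: ρ → (-14,4,6)
descent: ρ → (6,8,-12)  [lands on river]
river: ρ → (-12,16,2)
river: ρ → (2,16,-12)
river: ρ → (-12,8,6)
river: ρ → (6,16,-4)
river: ρ → (-4,16,6)
closes: descent 2, river 6
min |a| on river = 2

2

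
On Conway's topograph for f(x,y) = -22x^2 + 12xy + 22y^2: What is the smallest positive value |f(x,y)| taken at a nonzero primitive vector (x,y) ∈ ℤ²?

river: ρ → (22,32,-12)
river: ρ → (-12,40,10)
river: ρ → (10,40,-12)
river: ρ → (-12,32,22)
river: ρ → (22,12,-22)
river: ρ → (-22,32,12)
river: ρ → (12,40,-10)
river: ρ → (-10,40,12)
river: ρ → (12,32,-22)
river: ρ → (-22,12,22)
closes: descent 0, river 10
min |a| on river = 10

10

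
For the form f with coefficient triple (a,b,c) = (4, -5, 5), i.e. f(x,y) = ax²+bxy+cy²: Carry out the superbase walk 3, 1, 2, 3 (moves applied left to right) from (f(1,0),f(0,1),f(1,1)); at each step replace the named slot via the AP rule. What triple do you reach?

start (4,5,4) = (f(1,0),f(0,1),f(1,1))
replace slot 3: 2·(4+5) − 4 = 14 → (4,5,14)
replace slot 1: 2·(5+14) − 4 = 34 → (34,5,14)
replace slot 2: 2·(34+14) − 5 = 91 → (34,91,14)
replace slot 3: 2·(34+91) − 14 = 236 → (34,91,236)

34,91,236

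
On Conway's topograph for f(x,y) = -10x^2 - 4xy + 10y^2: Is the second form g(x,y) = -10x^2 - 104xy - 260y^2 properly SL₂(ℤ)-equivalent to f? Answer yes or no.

D₁ = 416, D₂ = 416
river cycle of f (length 6): (10, 4, -10), (-10, 16, 4), (4, 16, -10), (-10, 4, 10), (10, 16, -4), (-4, 16, 10)
river cycle of g (length 6): (-10, 16, 4), (4, 16, -10), (-10, 4, 10), (10, 16, -4), (-4, 16, 10), (10, 4, -10)
cycles coincide ⇒ equivalent

yes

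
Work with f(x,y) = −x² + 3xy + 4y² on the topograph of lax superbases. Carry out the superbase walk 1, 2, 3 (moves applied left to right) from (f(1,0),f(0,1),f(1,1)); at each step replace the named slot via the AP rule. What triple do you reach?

start (-1,4,6) = (f(1,0),f(0,1),f(1,1))
replace slot 1: 2·(4+6) − (-1) = 21 → (21,4,6)
replace slot 2: 2·(21+6) − 4 = 50 → (21,50,6)
replace slot 3: 2·(21+50) − 6 = 136 → (21,50,136)

21,50,136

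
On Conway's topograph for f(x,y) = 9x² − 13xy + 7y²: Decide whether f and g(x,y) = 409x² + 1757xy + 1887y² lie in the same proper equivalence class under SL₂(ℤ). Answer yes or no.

D₁ = -83, D₂ = -83
f: translate: b→5 (≡-13 mod 18), so (9,-13,7)→(9,5,3)
f: flip: (9,5,3)→(3,-5,9)
f: translate: b→1 (≡-5 mod 6), so (3,-5,9)→(3,1,7)
f: reduced (well bottom): (3,1,7) with a≤c, −a<b≤a
g: translate: b→121 (≡1757 mod 818), so (409,1757,1887)→(409,121,9)
g: flip: (409,121,9)→(9,-121,409)
g: translate: b→5 (≡-121 mod 18), so (9,-121,409)→(9,5,3)
g: flip: (9,5,3)→(3,-5,9)
g: translate: b→1 (≡-5 mod 6), so (3,-5,9)→(3,1,7)
g: reduced (well bottom): (3,1,7) with a≤c, −a<b≤a
reduced forms (3, 1, 7) vs (3, 1, 7) ⇒ equivalent

yes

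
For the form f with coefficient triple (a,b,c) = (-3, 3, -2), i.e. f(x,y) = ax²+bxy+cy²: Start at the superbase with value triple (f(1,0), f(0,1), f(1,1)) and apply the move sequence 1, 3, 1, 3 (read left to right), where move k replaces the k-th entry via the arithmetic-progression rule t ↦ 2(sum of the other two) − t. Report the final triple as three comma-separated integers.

start (-3,-2,-2) = (f(1,0),f(0,1),f(1,1))
replace slot 1: 2·((-2)+(-2)) − (-3) = -5 → (-5,-2,-2)
replace slot 3: 2·((-5)+(-2)) − (-2) = -12 → (-5,-2,-12)
replace slot 1: 2·((-2)+(-12)) − (-5) = -23 → (-23,-2,-12)
replace slot 3: 2·((-23)+(-2)) − (-12) = -38 → (-23,-2,-38)

-23,-2,-38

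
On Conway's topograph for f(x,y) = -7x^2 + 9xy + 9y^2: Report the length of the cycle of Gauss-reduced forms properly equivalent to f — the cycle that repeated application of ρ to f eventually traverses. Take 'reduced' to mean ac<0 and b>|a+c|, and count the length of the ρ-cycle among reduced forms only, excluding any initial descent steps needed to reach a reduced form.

D = 333, ⌊√D⌋ = 18
river: ρ → (9,9,-7)
river: ρ → (-7,5,11)
river: ρ → (11,17,-1)
river: ρ → (-1,17,11)
river: ρ → (11,5,-7)
river: ρ → (-7,9,9)
ρ-cycle length = 6 (tail of 0 descent steps not counted)

6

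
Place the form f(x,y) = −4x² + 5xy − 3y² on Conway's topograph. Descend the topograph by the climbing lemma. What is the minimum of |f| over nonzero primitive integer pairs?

translate: b→3 (≡-5 mod 8), so (4,-5,3)→(4,3,2)
flip: (4,3,2)→(2,-3,4)
translate: b→1 (≡-3 mod 4), so (2,-3,4)→(2,1,3)
reduced (well bottom): (2,1,3) with a≤c, −a<b≤a
well minimum |f| = |-2| = 2 (negative-definite)

2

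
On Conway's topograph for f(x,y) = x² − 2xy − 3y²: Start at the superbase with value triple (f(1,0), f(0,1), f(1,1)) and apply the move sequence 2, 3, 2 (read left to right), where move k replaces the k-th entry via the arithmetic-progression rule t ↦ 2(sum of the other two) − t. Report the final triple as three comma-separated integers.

start (1,-3,-4) = (f(1,0),f(0,1),f(1,1))
replace slot 2: 2·(1+(-4)) − (-3) = -3 → (1,-3,-4)
replace slot 3: 2·(1+(-3)) − (-4) = 0 → (1,-3,0)
replace slot 2: 2·(1+0) − (-3) = 5 → (1,5,0)

1,5,0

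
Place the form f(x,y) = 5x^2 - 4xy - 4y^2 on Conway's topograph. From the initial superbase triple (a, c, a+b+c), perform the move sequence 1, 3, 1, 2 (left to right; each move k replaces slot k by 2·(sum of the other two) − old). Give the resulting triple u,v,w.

start (5,-4,-3) = (f(1,0),f(0,1),f(1,1))
replace slot 1: 2·((-4)+(-3)) − 5 = -19 → (-19,-4,-3)
replace slot 3: 2·((-19)+(-4)) − (-3) = -43 → (-19,-4,-43)
replace slot 1: 2·((-4)+(-43)) − (-19) = -75 → (-75,-4,-43)
replace slot 2: 2·((-75)+(-43)) − (-4) = -232 → (-75,-232,-43)

-75,-232,-43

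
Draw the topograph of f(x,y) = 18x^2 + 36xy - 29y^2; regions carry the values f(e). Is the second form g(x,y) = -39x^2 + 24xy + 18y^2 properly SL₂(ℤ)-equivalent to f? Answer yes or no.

D₁ = 3384, D₂ = 3384
river cycle of f (length 16): (-29, 22, 25), (25, 28, -26), (-26, 24, 27), (27, 30, -23), (-23, 16, 34), (34, 52, -5), (-5, 58, 1), (1, 58, -5), (-5, 52, 34), (34, 16, -23), … (6 more)
river cycle of g (length 16): (18, 48, -15), (-15, 42, 27), (27, 12, -30), (-30, 48, 9), (9, 42, -45), (-45, 48, 6), (6, 48, -45), (-45, 42, 9), (9, 48, -30), (-30, 12, 27), … (6 more)
cycles differ ⇒ inequivalent

no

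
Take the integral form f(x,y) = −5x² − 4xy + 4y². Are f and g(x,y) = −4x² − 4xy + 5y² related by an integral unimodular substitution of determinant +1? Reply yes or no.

D₁ = 96, D₂ = 96
river cycle of f (length 4): (4, 4, -5), (-5, 6, 3), (3, 6, -5), (-5, 4, 4)
river cycle of g (length 4): (5, 4, -4), (-4, 4, 5), (5, 6, -3), (-3, 6, 5)
cycles differ ⇒ inequivalent

no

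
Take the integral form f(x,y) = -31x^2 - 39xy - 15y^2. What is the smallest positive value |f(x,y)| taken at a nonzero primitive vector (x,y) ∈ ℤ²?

translate: b→-23 (≡39 mod 62), so (31,39,15)→(31,-23,7)
flip: (31,-23,7)→(7,23,31)
translate: b→-5 (≡23 mod 14), so (7,23,31)→(7,-5,13)
reduced (well bottom): (7,-5,13) with a≤c, −a<b≤a
well minimum |f| = |-7| = 7 (negative-definite)

7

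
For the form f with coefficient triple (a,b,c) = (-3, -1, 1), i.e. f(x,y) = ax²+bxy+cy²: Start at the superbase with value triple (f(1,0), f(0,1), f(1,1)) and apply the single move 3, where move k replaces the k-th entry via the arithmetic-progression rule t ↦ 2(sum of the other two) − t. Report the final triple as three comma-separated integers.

start (-3,1,-3) = (f(1,0),f(0,1),f(1,1))
replace slot 3: 2·((-3)+1) − (-3) = -1 → (-3,1,-1)

-3,1,-1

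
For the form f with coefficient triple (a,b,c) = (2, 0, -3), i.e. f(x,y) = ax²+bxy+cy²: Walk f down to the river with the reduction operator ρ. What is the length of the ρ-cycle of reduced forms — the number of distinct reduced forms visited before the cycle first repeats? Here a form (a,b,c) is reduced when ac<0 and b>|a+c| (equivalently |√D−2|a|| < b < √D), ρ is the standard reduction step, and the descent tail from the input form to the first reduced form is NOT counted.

D = 24, ⌊√D⌋ = 4
descent: ρ → (-3,0,2)
descent: ρ → (2,4,-1)  [lands on river]
river: ρ → (-1,4,2)
ρ-cycle length = 2 (tail of 2 descent steps not counted)

2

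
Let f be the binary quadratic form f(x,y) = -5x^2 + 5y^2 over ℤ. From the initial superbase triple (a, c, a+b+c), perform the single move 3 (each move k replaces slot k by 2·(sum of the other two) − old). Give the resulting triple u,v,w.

start (-5,5,0) = (f(1,0),f(0,1),f(1,1))
replace slot 3: 2·((-5)+5) − 0 = 0 → (-5,5,0)

-5,5,0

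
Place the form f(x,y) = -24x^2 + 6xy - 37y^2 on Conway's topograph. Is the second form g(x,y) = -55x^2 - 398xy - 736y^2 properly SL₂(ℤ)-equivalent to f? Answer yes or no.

D₁ = -3516, D₂ = -3516
f is negative-definite; reduce −f:
−f: reduced (well bottom): (24,-6,37) with a≤c, −a<b≤a
flip sign back: reduced form of f is (-24,6,-37)
g is negative-definite; reduce −g:
−g: translate: b→-42 (≡398 mod 110), so (55,398,736)→(55,-42,24)
−g: flip: (55,-42,24)→(24,42,55)
−g: translate: b→-6 (≡42 mod 48), so (24,42,55)→(24,-6,37)
−g: reduced (well bottom): (24,-6,37) with a≤c, −a<b≤a
flip sign back: reduced form of g is (-24,6,-37)
reduced forms (-24, 6, -37) vs (-24, 6, -37) ⇒ equivalent

yes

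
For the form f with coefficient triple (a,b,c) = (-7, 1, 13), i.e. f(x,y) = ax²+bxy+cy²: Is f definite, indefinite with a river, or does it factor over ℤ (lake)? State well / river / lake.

D = b²−4ac = 1² − 4·(-7)·13 = 365
D > 0 non-square ⇒ indefinite ⇒ periodic river

river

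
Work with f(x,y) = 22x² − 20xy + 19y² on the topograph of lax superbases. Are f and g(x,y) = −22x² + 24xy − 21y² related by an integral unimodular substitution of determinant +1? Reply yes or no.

D₁ = -1272, D₂ = -1272
f: flip: (22,-20,19)→(19,20,22)
f: translate: b→-18 (≡20 mod 38), so (19,20,22)→(19,-18,21)
f: reduced (well bottom): (19,-18,21) with a≤c, −a<b≤a
g is negative-definite; reduce −g:
−g: translate: b→20 (≡-24 mod 44), so (22,-24,21)→(22,20,19)
−g: flip: (22,20,19)→(19,-20,22)
−g: translate: b→18 (≡-20 mod 38), so (19,-20,22)→(19,18,21)
−g: reduced (well bottom): (19,18,21) with a≤c, −a<b≤a
flip sign back: reduced form of g is (-19,-18,-21)
reduced forms (19, -18, 21) vs (-19, -18, -21) ⇒ inequivalent

no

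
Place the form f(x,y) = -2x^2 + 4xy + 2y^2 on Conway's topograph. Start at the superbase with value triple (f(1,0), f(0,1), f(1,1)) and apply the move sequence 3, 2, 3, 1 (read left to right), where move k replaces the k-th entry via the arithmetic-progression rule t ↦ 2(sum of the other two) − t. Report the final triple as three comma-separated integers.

start (-2,2,4) = (f(1,0),f(0,1),f(1,1))
replace slot 3: 2·((-2)+2) − 4 = -4 → (-2,2,-4)
replace slot 2: 2·((-2)+(-4)) − 2 = -14 → (-2,-14,-4)
replace slot 3: 2·((-2)+(-14)) − (-4) = -28 → (-2,-14,-28)
replace slot 1: 2·((-14)+(-28)) − (-2) = -82 → (-82,-14,-28)

-82,-14,-28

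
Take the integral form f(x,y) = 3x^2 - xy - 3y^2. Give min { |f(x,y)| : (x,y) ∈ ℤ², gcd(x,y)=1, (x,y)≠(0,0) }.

descent: ρ → (-3,1,3)  [lands on river]
river: ρ → (3,5,-1)
river: ρ → (-1,5,3)
river: ρ → (3,1,-3)
river: ρ → (-3,5,1)
river: ρ → (1,5,-3)
closes: descent 1, river 6
min |a| on river = 1

1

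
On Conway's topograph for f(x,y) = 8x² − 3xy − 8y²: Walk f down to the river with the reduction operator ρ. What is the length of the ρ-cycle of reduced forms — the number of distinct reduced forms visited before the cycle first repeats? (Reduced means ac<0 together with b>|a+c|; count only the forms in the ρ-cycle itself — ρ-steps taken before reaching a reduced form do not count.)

D = 265, ⌊√D⌋ = 16
descent: ρ → (-8,3,8)  [lands on river]
river: ρ → (8,13,-3)
river: ρ → (-3,11,12)
river: ρ → (12,13,-2)
river: ρ → (-2,15,5)
river: ρ → (5,15,-2)
river: ρ → (-2,13,12)
river: ρ → (12,11,-3)
river: ρ → (-3,13,8)
river: ρ → (8,3,-8)
river: ρ → (-8,13,3)
river: ρ → (3,11,-12)
river: ρ → (-12,13,2)
river: ρ → (2,15,-5)
river: ρ → (-5,15,2)
river: ρ → (2,13,-12)
river: ρ → (-12,11,3)
river: ρ → (3,13,-8)
ρ-cycle length = 18 (tail of 1 descent step not counted)

18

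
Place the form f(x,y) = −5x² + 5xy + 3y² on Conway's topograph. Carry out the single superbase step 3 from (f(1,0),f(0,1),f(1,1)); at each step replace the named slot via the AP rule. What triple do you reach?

start (-5,3,3) = (f(1,0),f(0,1),f(1,1))
replace slot 3: 2·((-5)+3) − 3 = -7 → (-5,3,-7)

-5,3,-7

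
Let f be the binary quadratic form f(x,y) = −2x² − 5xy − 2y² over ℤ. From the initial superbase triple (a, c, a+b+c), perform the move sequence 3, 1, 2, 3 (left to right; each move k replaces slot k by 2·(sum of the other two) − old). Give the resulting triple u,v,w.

start (-2,-2,-9) = (f(1,0),f(0,1),f(1,1))
replace slot 3: 2·((-2)+(-2)) − (-9) = 1 → (-2,-2,1)
replace slot 1: 2·((-2)+1) − (-2) = 0 → (0,-2,1)
replace slot 2: 2·(0+1) − (-2) = 4 → (0,4,1)
replace slot 3: 2·(0+4) − 1 = 7 → (0,4,7)

0,4,7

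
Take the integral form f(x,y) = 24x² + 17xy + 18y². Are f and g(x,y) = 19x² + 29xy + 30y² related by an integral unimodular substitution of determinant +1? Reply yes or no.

D₁ = -1439, D₂ = -1439
f: flip: (24,17,18)→(18,-17,24)
f: reduced (well bottom): (18,-17,24) with a≤c, −a<b≤a
g: translate: b→-9 (≡29 mod 38), so (19,29,30)→(19,-9,20)
g: reduced (well bottom): (19,-9,20) with a≤c, −a<b≤a
reduced forms (18, -17, 24) vs (19, -9, 20) ⇒ inequivalent

no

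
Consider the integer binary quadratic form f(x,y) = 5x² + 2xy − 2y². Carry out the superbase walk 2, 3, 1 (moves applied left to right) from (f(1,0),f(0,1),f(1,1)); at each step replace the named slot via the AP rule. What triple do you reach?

start (5,-2,5) = (f(1,0),f(0,1),f(1,1))
replace slot 2: 2·(5+5) − (-2) = 22 → (5,22,5)
replace slot 3: 2·(5+22) − 5 = 49 → (5,22,49)
replace slot 1: 2·(22+49) − 5 = 137 → (137,22,49)

137,22,49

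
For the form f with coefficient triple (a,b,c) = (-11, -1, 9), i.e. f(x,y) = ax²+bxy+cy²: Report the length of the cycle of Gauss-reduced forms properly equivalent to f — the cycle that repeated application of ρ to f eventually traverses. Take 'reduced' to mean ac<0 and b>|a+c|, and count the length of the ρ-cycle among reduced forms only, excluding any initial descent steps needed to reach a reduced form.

D = 397, ⌊√D⌋ = 19
descent: ρ → (9,19,-1)  [lands on river]
river: ρ → (-1,19,9)
river: ρ → (9,17,-3)
river: ρ → (-3,19,3)
river: ρ → (3,17,-9)
river: ρ → (-9,19,1)
river: ρ → (1,19,-9)
river: ρ → (-9,17,3)
river: ρ → (3,19,-3)
river: ρ → (-3,17,9)
ρ-cycle length = 10 (tail of 1 descent step not counted)

10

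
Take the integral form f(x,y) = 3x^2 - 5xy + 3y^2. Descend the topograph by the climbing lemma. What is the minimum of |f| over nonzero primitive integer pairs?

translate: b→1 (≡-5 mod 6), so (3,-5,3)→(3,1,1)
flip: (3,1,1)→(1,-1,3)
translate: b→1 (≡-1 mod 2), so (1,-1,3)→(1,1,3)
reduced (well bottom): (1,1,3) with a≤c, −a<b≤a
well minimum = a = 1

1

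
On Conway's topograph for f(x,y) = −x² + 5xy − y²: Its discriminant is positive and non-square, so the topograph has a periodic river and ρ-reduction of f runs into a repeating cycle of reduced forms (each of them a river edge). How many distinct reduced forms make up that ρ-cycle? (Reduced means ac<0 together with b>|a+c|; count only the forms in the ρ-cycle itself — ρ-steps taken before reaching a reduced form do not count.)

D = 21, ⌊√D⌋ = 4
descent: ρ → (-1,3,3)  [lands on river]
river: ρ → (3,3,-1)
ρ-cycle length = 2 (tail of 1 descent step not counted)

2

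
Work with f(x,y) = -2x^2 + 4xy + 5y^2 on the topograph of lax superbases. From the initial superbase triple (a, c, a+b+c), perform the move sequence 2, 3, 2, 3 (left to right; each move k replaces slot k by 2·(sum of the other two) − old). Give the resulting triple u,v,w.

start (-2,5,7) = (f(1,0),f(0,1),f(1,1))
replace slot 2: 2·((-2)+7) − 5 = 5 → (-2,5,7)
replace slot 3: 2·((-2)+5) − 7 = -1 → (-2,5,-1)
replace slot 2: 2·((-2)+(-1)) − 5 = -11 → (-2,-11,-1)
replace slot 3: 2·((-2)+(-11)) − (-1) = -25 → (-2,-11,-25)

-2,-11,-25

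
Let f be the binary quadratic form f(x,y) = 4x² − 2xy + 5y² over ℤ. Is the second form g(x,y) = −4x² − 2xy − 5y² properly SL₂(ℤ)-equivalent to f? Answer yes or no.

D₁ = -76, D₂ = -76
f: reduced (well bottom): (4,-2,5) with a≤c, −a<b≤a
g is negative-definite; reduce −g:
−g: reduced (well bottom): (4,2,5) with a≤c, −a<b≤a
flip sign back: reduced form of g is (-4,-2,-5)
reduced forms (4, -2, 5) vs (-4, -2, -5) ⇒ inequivalent

no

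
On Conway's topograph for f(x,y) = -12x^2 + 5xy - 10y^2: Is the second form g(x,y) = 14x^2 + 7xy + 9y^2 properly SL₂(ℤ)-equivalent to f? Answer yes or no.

D₁ = -455, D₂ = -455
f is negative-definite; reduce −f:
−f: flip: (12,-5,10)→(10,5,12)
−f: reduced (well bottom): (10,5,12) with a≤c, −a<b≤a
flip sign back: reduced form of f is (-10,-5,-12)
g: flip: (14,7,9)→(9,-7,14)
g: reduced (well bottom): (9,-7,14) with a≤c, −a<b≤a
reduced forms (-10, -5, -12) vs (9, -7, 14) ⇒ inequivalent

no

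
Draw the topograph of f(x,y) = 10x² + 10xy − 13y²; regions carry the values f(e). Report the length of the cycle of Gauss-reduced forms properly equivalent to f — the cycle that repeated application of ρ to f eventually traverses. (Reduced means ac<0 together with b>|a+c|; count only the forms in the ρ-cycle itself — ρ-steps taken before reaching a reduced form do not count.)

D = 620, ⌊√D⌋ = 24
river: ρ → (-13,16,7)
river: ρ → (7,12,-17)
river: ρ → (-17,22,2)
river: ρ → (2,22,-17)
river: ρ → (-17,12,7)
river: ρ → (7,16,-13)
river: ρ → (-13,10,10)
river: ρ → (10,10,-13)
ρ-cycle length = 8 (tail of 0 descent steps not counted)

8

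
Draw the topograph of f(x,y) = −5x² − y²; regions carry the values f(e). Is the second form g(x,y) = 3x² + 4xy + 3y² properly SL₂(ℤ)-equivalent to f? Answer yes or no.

D₁ = -20, D₂ = -20
f is negative-definite; reduce −f:
−f: flip: (5,0,1)→(1,0,5)
−f: reduced (well bottom): (1,0,5) with a≤c, −a<b≤a
flip sign back: reduced form of f is (-1,0,-5)
g: translate: b→-2 (≡4 mod 6), so (3,4,3)→(3,-2,2)
g: flip: (3,-2,2)→(2,2,3)
g: reduced (well bottom): (2,2,3) with a≤c, −a<b≤a
reduced forms (-1, 0, -5) vs (2, 2, 3) ⇒ inequivalent

no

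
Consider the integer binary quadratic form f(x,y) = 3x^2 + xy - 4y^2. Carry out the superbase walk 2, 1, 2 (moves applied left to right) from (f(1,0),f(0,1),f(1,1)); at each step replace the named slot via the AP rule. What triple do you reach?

start (3,-4,0) = (f(1,0),f(0,1),f(1,1))
replace slot 2: 2·(3+0) − (-4) = 10 → (3,10,0)
replace slot 1: 2·(10+0) − 3 = 17 → (17,10,0)
replace slot 2: 2·(17+0) − 10 = 24 → (17,24,0)

17,24,0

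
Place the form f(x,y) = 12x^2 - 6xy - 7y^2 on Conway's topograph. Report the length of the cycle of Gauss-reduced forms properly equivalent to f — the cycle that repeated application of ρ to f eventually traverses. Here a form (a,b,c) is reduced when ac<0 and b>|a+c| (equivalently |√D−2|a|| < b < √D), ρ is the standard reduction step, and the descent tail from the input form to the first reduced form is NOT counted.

D = 372, ⌊√D⌋ = 19
descent: ρ → (-7,6,12)  [lands on river]
river: ρ → (12,18,-1)
river: ρ → (-1,18,12)
river: ρ → (12,6,-7)
river: ρ → (-7,8,11)
river: ρ → (11,14,-4)
river: ρ → (-4,18,3)
river: ρ → (3,18,-4)
river: ρ → (-4,14,11)
river: ρ → (11,8,-7)
ρ-cycle length = 10 (tail of 1 descent step not counted)

10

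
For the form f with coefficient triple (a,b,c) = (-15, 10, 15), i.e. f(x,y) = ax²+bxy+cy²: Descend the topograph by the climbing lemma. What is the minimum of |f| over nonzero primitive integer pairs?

river: ρ → (15,20,-10)
river: ρ → (-10,20,15)
river: ρ → (15,10,-15)
river: ρ → (-15,20,10)
river: ρ → (10,20,-15)
river: ρ → (-15,10,15)
closes: descent 0, river 6
min |a| on river = 10

10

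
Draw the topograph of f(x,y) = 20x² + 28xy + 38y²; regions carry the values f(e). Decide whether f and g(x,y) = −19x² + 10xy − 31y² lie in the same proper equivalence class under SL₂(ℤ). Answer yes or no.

D₁ = -2256, D₂ = -2256
f: translate: b→-12 (≡28 mod 40), so (20,28,38)→(20,-12,30)
f: reduced (well bottom): (20,-12,30) with a≤c, −a<b≤a
g is negative-definite; reduce −g:
−g: reduced (well bottom): (19,-10,31) with a≤c, −a<b≤a
flip sign back: reduced form of g is (-19,10,-31)
reduced forms (20, -12, 30) vs (-19, 10, -31) ⇒ inequivalent

no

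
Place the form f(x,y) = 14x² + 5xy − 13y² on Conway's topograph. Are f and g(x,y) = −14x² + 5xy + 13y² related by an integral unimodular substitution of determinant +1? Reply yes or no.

D₁ = 753, D₂ = 753
river cycle of f (length 24): (-13, 21, 6), (6, 27, -1), (-1, 27, 6), (6, 21, -13), (-13, 5, 14), (14, 23, -4), (-4, 25, 8), (8, 23, -7), (-7, 19, 14), (14, 9, -12), … (14 more)
river cycle of g (length 24): (13, 21, -6), (-6, 27, 1), (1, 27, -6), (-6, 21, 13), (13, 5, -14), (-14, 23, 4), (4, 25, -8), (-8, 23, 7), (7, 19, -14), (-14, 9, 12), … (14 more)
cycles differ ⇒ inequivalent

no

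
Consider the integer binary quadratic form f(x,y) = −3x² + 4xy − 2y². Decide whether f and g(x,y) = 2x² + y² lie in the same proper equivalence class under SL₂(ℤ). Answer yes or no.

D₁ = -8, D₂ = -8
f is negative-definite; reduce −f:
−f: translate: b→2 (≡-4 mod 6), so (3,-4,2)→(3,2,1)
−f: flip: (3,2,1)→(1,-2,3)
−f: translate: b→0 (≡-2 mod 2), so (1,-2,3)→(1,0,2)
−f: reduced (well bottom): (1,0,2) with a≤c, −a<b≤a
flip sign back: reduced form of f is (-1,0,-2)
g: flip: (2,0,1)→(1,0,2)
g: reduced (well bottom): (1,0,2) with a≤c, −a<b≤a
reduced forms (-1, 0, -2) vs (1, 0, 2) ⇒ inequivalent

no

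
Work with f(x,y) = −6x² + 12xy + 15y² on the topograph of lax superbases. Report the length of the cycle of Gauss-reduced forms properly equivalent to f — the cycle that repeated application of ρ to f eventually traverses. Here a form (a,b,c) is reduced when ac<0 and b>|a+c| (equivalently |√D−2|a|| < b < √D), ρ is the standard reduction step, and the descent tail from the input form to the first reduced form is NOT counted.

D = 504, ⌊√D⌋ = 22
river: ρ → (15,18,-3)
river: ρ → (-3,18,15)
river: ρ → (15,12,-6)
river: ρ → (-6,12,15)
ρ-cycle length = 4 (tail of 0 descent steps not counted)

4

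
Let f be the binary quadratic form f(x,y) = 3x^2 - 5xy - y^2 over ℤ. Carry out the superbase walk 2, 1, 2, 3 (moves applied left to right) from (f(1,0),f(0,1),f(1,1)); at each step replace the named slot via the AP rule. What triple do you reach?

start (3,-1,-3) = (f(1,0),f(0,1),f(1,1))
replace slot 2: 2·(3+(-3)) − (-1) = 1 → (3,1,-3)
replace slot 1: 2·(1+(-3)) − 3 = -7 → (-7,1,-3)
replace slot 2: 2·((-7)+(-3)) − 1 = -21 → (-7,-21,-3)
replace slot 3: 2·((-7)+(-21)) − (-3) = -53 → (-7,-21,-53)

-7,-21,-53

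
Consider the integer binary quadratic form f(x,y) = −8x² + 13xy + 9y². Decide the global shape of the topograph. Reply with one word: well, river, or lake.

D = b²−4ac = 13² − 4·(-8)·9 = 457
D > 0 non-square ⇒ indefinite ⇒ periodic river

river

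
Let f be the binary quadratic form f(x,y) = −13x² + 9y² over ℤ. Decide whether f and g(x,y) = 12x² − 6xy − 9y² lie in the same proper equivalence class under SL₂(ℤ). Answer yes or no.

D₁ = 468, D₂ = 468
river cycle of f (length 6): (9, 18, -4), (-4, 14, 17), (17, 20, -1), (-1, 20, 17), (17, 14, -4), (-4, 18, 9)
river cycle of g (length 10): (-9, 6, 12), (12, 18, -3), (-3, 18, 12), (12, 6, -9), (-9, 12, 9), (9, 6, -12), (-12, 18, 3), (3, 18, -12), (-12, 6, 9), (9, 12, -9)
cycles differ ⇒ inequivalent

no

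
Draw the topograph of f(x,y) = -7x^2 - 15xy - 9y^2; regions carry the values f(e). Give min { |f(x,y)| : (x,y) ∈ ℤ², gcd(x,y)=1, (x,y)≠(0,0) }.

translate: b→1 (≡15 mod 14), so (7,15,9)→(7,1,1)
flip: (7,1,1)→(1,-1,7)
translate: b→1 (≡-1 mod 2), so (1,-1,7)→(1,1,7)
reduced (well bottom): (1,1,7) with a≤c, −a<b≤a
well minimum |f| = |-1| = 1 (negative-definite)

1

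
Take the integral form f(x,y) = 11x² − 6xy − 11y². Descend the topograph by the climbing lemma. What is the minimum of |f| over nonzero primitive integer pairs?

descent: ρ → (-11,6,11)  [lands on river]
river: ρ → (11,16,-6)
river: ρ → (-6,20,5)
river: ρ → (5,20,-6)
river: ρ → (-6,16,11)
river: ρ → (11,6,-11)
river: ρ → (-11,16,6)
river: ρ → (6,20,-5)
river: ρ → (-5,20,6)
river: ρ → (6,16,-11)
closes: descent 1, river 10
min |a| on river = 5

5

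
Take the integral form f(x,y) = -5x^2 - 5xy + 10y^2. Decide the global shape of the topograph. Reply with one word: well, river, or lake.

D = b²−4ac = (-5)² − 4·(-5)·10 = 225
D = 15² is a perfect square ⇒ form factors over ℤ ⇒ lakes

lake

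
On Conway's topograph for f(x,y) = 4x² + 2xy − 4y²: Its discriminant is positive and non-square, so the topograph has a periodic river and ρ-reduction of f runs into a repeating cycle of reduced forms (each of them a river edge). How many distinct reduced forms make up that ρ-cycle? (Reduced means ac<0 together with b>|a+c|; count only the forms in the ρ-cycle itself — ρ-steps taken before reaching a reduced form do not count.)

D = 68, ⌊√D⌋ = 8
river: ρ → (-4,6,2)
river: ρ → (2,6,-4)
river: ρ → (-4,2,4)
river: ρ → (4,6,-2)
river: ρ → (-2,6,4)
river: ρ → (4,2,-4)
ρ-cycle length = 6 (tail of 0 descent steps not counted)

6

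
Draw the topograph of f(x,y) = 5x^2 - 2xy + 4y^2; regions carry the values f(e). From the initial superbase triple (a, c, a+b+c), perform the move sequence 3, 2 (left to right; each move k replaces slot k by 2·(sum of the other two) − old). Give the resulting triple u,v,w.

start (5,4,7) = (f(1,0),f(0,1),f(1,1))
replace slot 3: 2·(5+4) − 7 = 11 → (5,4,11)
replace slot 2: 2·(5+11) − 4 = 28 → (5,28,11)

5,28,11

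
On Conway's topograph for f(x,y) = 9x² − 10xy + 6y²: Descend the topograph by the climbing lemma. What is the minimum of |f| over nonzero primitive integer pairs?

translate: b→8 (≡-10 mod 18), so (9,-10,6)→(9,8,5)
flip: (9,8,5)→(5,-8,9)
translate: b→2 (≡-8 mod 10), so (5,-8,9)→(5,2,6)
reduced (well bottom): (5,2,6) with a≤c, −a<b≤a
well minimum = a = 5

5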